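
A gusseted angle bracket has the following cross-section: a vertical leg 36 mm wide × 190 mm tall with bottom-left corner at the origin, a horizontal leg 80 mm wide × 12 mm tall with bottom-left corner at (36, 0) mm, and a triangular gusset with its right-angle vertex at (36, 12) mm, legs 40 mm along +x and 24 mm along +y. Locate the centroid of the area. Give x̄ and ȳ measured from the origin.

x̄ = 26.54 mm, ȳ = 80.33 mm

Part | A | x̄ᵢ | ȳᵢ | A·x̄ᵢ | A·ȳᵢ
vertical leg | 6840.00 | 18.00 | 95.00 | 123120.00 | 649800.00
horizontal leg | 960.00 | 76.00 | 6.00 | 72960.00 | 5760.00
gusset | 480.00 | 49.33 | 20.00 | 23680.00 | 9600.00
Σ | 8280.00 |  |  | 219760.00 | 665160.00
x̄ = 219760.00 / 8280.00 = 26.54 mm
ȳ = 665160.00 / 8280.00 = 80.33 mm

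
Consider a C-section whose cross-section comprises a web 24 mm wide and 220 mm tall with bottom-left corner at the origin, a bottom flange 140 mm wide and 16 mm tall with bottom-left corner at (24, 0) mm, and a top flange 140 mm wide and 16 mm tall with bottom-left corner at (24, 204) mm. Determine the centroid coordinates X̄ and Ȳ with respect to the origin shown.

X̄ = 49.64 mm, Ȳ = 110.00 mm

web: A = 24 × 220 = 5280.00, centroid at (12.00, 110.00).
bottom flange: A = 140 × 16 = 2240.00, centroid at (94.00, 8.00).
top flange: A = 140 × 16 = 2240.00, centroid at (94.00, 212.00).
ΣA = 9760.00 mm², ΣAX̄ = 484480.00 mm³, ΣAȲ = 1073600.00 mm³.
X̄ = 484480.00/9760.00 = 49.64 mm; Ȳ = 1073600.00/9760.00 = 110.00 mm.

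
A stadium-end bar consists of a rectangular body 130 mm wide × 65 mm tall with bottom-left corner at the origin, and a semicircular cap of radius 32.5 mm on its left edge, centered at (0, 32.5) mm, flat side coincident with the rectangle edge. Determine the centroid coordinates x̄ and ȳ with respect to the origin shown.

x̄ = 52.07 mm, ȳ = 32.50 mm

rectangular body: A = 130 × 65 = 8450.00, centroid at (65.00, 32.50).
semicircular end: A = ½π·32.5² = 1659.15, centroid at (-13.79, 32.50).
ΣA = 10109.15 mm²
ΣAx̄ = (8450.00)(65.00) + (1659.15)(-13.79) = 526364.58 mm³
ΣAȳ = (8450.00)(32.50) + (1659.15)(32.50) = 328547.49 mm³
x̄ = 526364.58 / 10109.15 = 52.07 mm
ȳ = 328547.49 / 10109.15 = 32.50 mm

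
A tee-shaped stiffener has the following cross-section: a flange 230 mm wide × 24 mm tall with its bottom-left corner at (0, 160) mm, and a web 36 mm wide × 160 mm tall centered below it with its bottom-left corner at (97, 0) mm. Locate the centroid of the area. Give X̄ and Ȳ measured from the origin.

X̄ = 115.00 mm, Ȳ = 125.02 mm

web: A = 36 × 160 = 5760.00, centroid at (115.00, 80.00).
flange: A = 230 × 24 = 5520.00, centroid at (115.00, 172.00).
ΣA = 11280.00 mm², ΣAX̄ = 1297200.00 mm³, ΣAȲ = 1410240.00 mm³.
X̄ = 1297200.00/11280.00 = 115.00 mm; Ȳ = 1410240.00/11280.00 = 125.02 mm.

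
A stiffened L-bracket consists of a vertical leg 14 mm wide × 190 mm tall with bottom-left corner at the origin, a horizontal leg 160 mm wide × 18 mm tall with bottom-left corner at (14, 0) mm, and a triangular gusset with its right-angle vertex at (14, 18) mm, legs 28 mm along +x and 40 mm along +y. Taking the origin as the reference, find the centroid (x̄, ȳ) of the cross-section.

vertical leg: A = 14 × 190 = 2660.00, centroid at (7.00, 95.00).
horizontal leg: A = 160 × 18 = 2880.00, centroid at (94.00, 9.00).
gusset: A = ½·28·40 = 560.00, centroid at (23.33, 31.33).
ΣA = 6100.00 mm²
ΣAx̄ = (2660.00)(7.00) + (2880.00)(94.00) + (560.00)(23.33) = 302406.67 mm³
ΣAȳ = (2660.00)(95.00) + (2880.00)(9.00) + (560.00)(31.33) = 296166.67 mm³
x̄ = 302406.67 / 6100.00 = 49.57 mm
ȳ = 296166.67 / 6100.00 = 48.55 mm

x̄ = 49.57 mm, ȳ = 48.55 mm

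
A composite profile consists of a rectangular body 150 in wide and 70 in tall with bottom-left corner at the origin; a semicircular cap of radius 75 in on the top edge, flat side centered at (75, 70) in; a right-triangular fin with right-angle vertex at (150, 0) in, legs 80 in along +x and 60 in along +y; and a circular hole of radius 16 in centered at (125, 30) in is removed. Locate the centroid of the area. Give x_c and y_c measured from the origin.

x_c = 84.74 in, y_c = 61.68 in

rectangular body: A = 150 × 70 = 10500.00, centroid at (75.00, 35.00).
semicircular top: A = ½π·75² = 8835.73, centroid at (75.00, 101.83).
triangular fin: A = ½·80·60 = 2400.00, centroid at (176.67, 20.00).
hole: A = −π·16² = -804.25, centroid at (125.00, 30.00).
ΣA = 20931.48 in²
ΣAx_c = (10500.00)(75.00) + (8835.73)(75.00) + (2400.00)(176.67) + (-804.25)(125.00) = 1773648.74 in³
ΣAy_c = (10500.00)(35.00) + (8835.73)(101.83) + (2400.00)(20.00) + (-804.25)(30.00) = 1291123.62 in³
x_c = 1773648.74 / 20931.48 = 84.74 in
y_c = 1291123.62 / 20931.48 = 61.68 in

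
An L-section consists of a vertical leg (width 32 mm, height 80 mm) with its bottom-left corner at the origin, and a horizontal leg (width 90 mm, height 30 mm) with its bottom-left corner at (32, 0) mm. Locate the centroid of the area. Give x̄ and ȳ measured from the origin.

x̄ = 47.31 mm, ȳ = 27.17 mm

vertical leg: A = 32 × 80 = 2560.00, centroid at (16.00, 40.00).
horizontal leg: A = 90 × 30 = 2700.00, centroid at (77.00, 15.00).
ΣA = 5260.00 mm²
ΣAx̄ = (2560.00)(16.00) + (2700.00)(77.00) = 248860.00 mm³
ΣAȳ = (2560.00)(40.00) + (2700.00)(15.00) = 142900.00 mm³
x̄ = 248860.00 / 5260.00 = 47.31 mm
ȳ = 142900.00 / 5260.00 = 27.17 mm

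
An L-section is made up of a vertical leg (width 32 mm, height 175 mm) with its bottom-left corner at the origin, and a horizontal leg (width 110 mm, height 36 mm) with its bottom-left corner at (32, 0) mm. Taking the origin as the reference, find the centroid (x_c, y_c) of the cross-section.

x_c = 45.41 mm, y_c = 58.71 mm

vertical leg: A = 32 × 175 = 5600.00, centroid at (16.00, 87.50).
horizontal leg: A = 110 × 36 = 3960.00, centroid at (87.00, 18.00).
ΣA = 9560.00 mm², ΣAx_c = 434120.00 mm³, ΣAy_c = 561280.00 mm³.
x_c = 434120.00/9560.00 = 45.41 mm; y_c = 561280.00/9560.00 = 58.71 mm.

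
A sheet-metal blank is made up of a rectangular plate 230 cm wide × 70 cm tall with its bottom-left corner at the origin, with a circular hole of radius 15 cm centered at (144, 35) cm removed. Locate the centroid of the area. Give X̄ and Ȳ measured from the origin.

plate: A = 230 × 70 = 16100.00, centroid at (115.00, 35.00).
hole: A = −π·15² = -706.86, centroid at (144.00, 35.00).
ΣA = 15393.14 cm², ΣAX̄ = 1749712.40 cm³, ΣAȲ = 538759.96 cm³.
X̄ = 1749712.40/15393.14 = 113.67 cm; Ȳ = 538759.96/15393.14 = 35.00 cm.

X̄ = 113.67 cm, Ȳ = 35.00 cm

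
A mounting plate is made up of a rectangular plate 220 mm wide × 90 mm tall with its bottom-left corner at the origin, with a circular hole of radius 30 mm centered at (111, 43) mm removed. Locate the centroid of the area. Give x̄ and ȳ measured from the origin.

x̄ = 109.83 mm, ȳ = 45.33 mm

Part | A | x̄ᵢ | ȳᵢ | A·x̄ᵢ | A·ȳᵢ
plate | 19800.00 | 110.00 | 45.00 | 2178000.00 | 891000.00
hole | -2827.43 | 111.00 | 43.00 | -313845.11 | -121579.64
Σ | 16972.57 |  |  | 1864154.89 | 769420.36
x̄ = 1864154.89 / 16972.57 = 109.83 mm
ȳ = 769420.36 / 16972.57 = 45.33 mm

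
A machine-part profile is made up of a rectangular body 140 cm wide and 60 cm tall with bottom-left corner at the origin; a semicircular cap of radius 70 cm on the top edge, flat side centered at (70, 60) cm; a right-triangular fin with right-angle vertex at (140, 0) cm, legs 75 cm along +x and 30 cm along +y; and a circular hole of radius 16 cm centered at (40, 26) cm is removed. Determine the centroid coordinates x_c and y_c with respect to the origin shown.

Part | A | x̄ᵢ | ȳᵢ | A·x̄ᵢ | A·ȳᵢ
rectangular body | 8400.00 | 70.00 | 30.00 | 588000.00 | 252000.00
semicircular top | 7696.90 | 70.00 | 89.71 | 538783.14 | 690480.79
triangular fin | 1125.00 | 165.00 | 10.00 | 185625.00 | 11250.00
hole | -804.25 | 40.00 | 26.00 | -32169.91 | -20910.44
Σ | 16417.65 |  |  | 1280238.23 | 932820.35
x_c = 1280238.23 / 16417.65 = 77.98 cm
y_c = 932820.35 / 16417.65 = 56.82 cm

x_c = 77.98 cm, y_c = 56.82 cm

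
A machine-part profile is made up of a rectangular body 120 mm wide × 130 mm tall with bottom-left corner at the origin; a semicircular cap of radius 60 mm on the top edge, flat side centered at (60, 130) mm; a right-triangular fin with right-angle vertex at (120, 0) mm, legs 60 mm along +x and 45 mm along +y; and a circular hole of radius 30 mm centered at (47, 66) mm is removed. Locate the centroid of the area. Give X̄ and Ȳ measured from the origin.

rectangular body: A = 120 × 130 = 15600.00, centroid at (60.00, 65.00).
semicircular top: A = ½π·60² = 5654.87, centroid at (60.00, 155.46).
triangular fin: A = ½·60·45 = 1350.00, centroid at (140.00, 15.00).
hole: A = −π·30² = -2827.43, centroid at (47.00, 66.00).
ΣA = 19777.43 mm², ΣAX̄ = 1331402.64 mm³, ΣAȲ = 1726772.08 mm³.
X̄ = 1331402.64/19777.43 = 67.32 mm; Ȳ = 1726772.08/19777.43 = 87.31 mm.

X̄ = 67.32 mm, Ȳ = 87.31 mm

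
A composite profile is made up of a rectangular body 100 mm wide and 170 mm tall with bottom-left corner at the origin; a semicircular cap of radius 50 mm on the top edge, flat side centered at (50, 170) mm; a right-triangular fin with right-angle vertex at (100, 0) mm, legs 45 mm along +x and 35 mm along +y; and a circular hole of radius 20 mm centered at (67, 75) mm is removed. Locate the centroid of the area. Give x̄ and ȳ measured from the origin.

Part | A | x̄ᵢ | ȳᵢ | A·x̄ᵢ | A·ȳᵢ
rectangular body | 17000.00 | 50.00 | 85.00 | 850000.00 | 1445000.00
semicircular top | 3926.99 | 50.00 | 191.22 | 196349.54 | 750921.77
triangular fin | 787.50 | 115.00 | 11.67 | 90562.50 | 9187.50
hole | -1256.64 | 67.00 | 75.00 | -84194.68 | -94247.78
Σ | 20457.85 |  |  | 1052717.36 | 2110861.49
x̄ = 1052717.36 / 20457.85 = 51.46 mm
ȳ = 2110861.49 / 20457.85 = 103.18 mm

x̄ = 51.46 mm, ȳ = 103.18 mm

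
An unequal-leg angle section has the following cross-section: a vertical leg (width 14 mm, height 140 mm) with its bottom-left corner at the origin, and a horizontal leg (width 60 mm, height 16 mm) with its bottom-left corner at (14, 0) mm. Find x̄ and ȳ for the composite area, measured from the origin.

x̄ = 19.16 mm, ȳ = 49.62 mm

Part | A | x̄ᵢ | ȳᵢ | A·x̄ᵢ | A·ȳᵢ
vertical leg | 1960.00 | 7.00 | 70.00 | 13720.00 | 137200.00
horizontal leg | 960.00 | 44.00 | 8.00 | 42240.00 | 7680.00
Σ | 2920.00 |  |  | 55960.00 | 144880.00
x̄ = 55960.00 / 2920.00 = 19.16 mm
ȳ = 144880.00 / 2920.00 = 49.62 mm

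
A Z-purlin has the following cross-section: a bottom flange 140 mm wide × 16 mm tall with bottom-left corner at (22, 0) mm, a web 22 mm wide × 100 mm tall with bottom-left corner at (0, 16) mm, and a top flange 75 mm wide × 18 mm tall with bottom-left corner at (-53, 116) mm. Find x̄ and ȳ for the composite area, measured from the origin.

x̄ = 36.16 mm, ȳ = 57.32 mm

bottom flange: A = 140 × 16 = 2240.00, centroid at (92.00, 8.00).
web: A = 22 × 100 = 2200.00, centroid at (11.00, 66.00).
top flange: A = 75 × 18 = 1350.00, centroid at (-15.50, 125.00).
ΣA = 5790.00 mm², ΣAx̄ = 209355.00 mm³, ΣAȳ = 331870.00 mm³.
x̄ = 209355.00/5790.00 = 36.16 mm; ȳ = 331870.00/5790.00 = 57.32 mm.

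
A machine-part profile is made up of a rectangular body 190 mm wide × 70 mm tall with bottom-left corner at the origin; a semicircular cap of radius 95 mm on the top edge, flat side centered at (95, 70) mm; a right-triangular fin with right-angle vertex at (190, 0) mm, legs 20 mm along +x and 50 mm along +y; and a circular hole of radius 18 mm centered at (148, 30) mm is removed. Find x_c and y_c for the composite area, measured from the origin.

x_c = 94.88 mm, y_c = 74.46 mm

Part | A | x̄ᵢ | ȳᵢ | A·x̄ᵢ | A·ȳᵢ
rectangular body | 13300.00 | 95.00 | 35.00 | 1263500.00 | 465500.00
semicircular top | 14176.44 | 95.00 | 110.32 | 1346761.50 | 1563933.91
triangular fin | 500.00 | 196.67 | 16.67 | 98333.33 | 8333.33
hole | -1017.88 | 148.00 | 30.00 | -150645.65 | -30536.28
Σ | 26958.56 |  |  | 2557949.18 | 2007230.97
x_c = 2557949.18 / 26958.56 = 94.88 mm
y_c = 2007230.97 / 26958.56 = 74.46 mm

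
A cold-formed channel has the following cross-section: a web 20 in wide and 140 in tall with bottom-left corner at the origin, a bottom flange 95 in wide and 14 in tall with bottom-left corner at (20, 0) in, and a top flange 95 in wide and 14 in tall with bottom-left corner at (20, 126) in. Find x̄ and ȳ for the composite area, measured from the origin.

web: A = 20 × 140 = 2800.00, centroid at (10.00, 70.00).
bottom flange: A = 95 × 14 = 1330.00, centroid at (67.50, 7.00).
top flange: A = 95 × 14 = 1330.00, centroid at (67.50, 133.00).
ΣA = 5460.00 in²
ΣAx̄ = (2800.00)(10.00) + (1330.00)(67.50) + (1330.00)(67.50) = 207550.00 in³
ΣAȳ = (2800.00)(70.00) + (1330.00)(7.00) + (1330.00)(133.00) = 382200.00 in³
x̄ = 207550.00 / 5460.00 = 38.01 in
ȳ = 382200.00 / 5460.00 = 70.00 in

x̄ = 38.01 in, ȳ = 70.00 in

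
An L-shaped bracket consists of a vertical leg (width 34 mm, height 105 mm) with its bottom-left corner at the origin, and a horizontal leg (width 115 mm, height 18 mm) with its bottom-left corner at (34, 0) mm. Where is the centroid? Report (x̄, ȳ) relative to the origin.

vertical leg: A = 34 × 105 = 3570.00, centroid at (17.00, 52.50).
horizontal leg: A = 115 × 18 = 2070.00, centroid at (91.50, 9.00).
ΣA = 5640.00 mm², ΣAx̄ = 250095.00 mm³, ΣAȳ = 206055.00 mm³.
x̄ = 250095.00/5640.00 = 44.34 mm; ȳ = 206055.00/5640.00 = 36.53 mm.

x̄ = 44.34 mm, ȳ = 36.53 mm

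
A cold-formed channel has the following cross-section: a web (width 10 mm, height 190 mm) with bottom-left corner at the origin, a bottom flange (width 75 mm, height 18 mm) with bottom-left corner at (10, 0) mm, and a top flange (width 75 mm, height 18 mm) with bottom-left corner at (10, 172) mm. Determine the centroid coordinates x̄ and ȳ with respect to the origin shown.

x̄ = 29.95 mm, ȳ = 95.00 mm

web: A = 10 × 190 = 1900.00, centroid at (5.00, 95.00).
bottom flange: A = 75 × 18 = 1350.00, centroid at (47.50, 9.00).
top flange: A = 75 × 18 = 1350.00, centroid at (47.50, 181.00).
ΣA = 4600.00 mm²
ΣAx̄ = (1900.00)(5.00) + (1350.00)(47.50) + (1350.00)(47.50) = 137750.00 mm³
ΣAȳ = (1900.00)(95.00) + (1350.00)(9.00) + (1350.00)(181.00) = 437000.00 mm³
x̄ = 137750.00 / 4600.00 = 29.95 mm
ȳ = 437000.00 / 4600.00 = 95.00 mm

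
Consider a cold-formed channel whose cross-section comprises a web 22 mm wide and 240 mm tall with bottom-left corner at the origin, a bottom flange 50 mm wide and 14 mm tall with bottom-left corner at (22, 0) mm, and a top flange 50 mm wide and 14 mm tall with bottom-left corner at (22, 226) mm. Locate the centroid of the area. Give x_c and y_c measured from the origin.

x_c = 18.54 mm, y_c = 120.00 mm

Part | A | x̄ᵢ | ȳᵢ | A·x̄ᵢ | A·ȳᵢ
web | 5280.00 | 11.00 | 120.00 | 58080.00 | 633600.00
bottom flange | 700.00 | 47.00 | 7.00 | 32900.00 | 4900.00
top flange | 700.00 | 47.00 | 233.00 | 32900.00 | 163100.00
Σ | 6680.00 |  |  | 123880.00 | 801600.00
x_c = 123880.00 / 6680.00 = 18.54 mm
y_c = 801600.00 / 6680.00 = 120.00 mm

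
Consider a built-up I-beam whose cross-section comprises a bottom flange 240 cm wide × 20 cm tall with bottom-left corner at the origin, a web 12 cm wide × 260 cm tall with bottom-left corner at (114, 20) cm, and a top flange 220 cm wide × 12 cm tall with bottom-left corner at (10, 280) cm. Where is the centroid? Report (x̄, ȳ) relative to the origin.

bottom flange: A = 240 × 20 = 4800.00, centroid at (120.00, 10.00).
web: A = 12 × 260 = 3120.00, centroid at (120.00, 150.00).
top flange: A = 220 × 12 = 2640.00, centroid at (120.00, 286.00).
ΣA = 10560.00 cm², ΣAx̄ = 1267200.00 cm³, ΣAȳ = 1271040.00 cm³.
x̄ = 1267200.00/10560.00 = 120.00 cm; ȳ = 1271040.00/10560.00 = 120.36 cm.

x̄ = 120.00 cm, ȳ = 120.36 cm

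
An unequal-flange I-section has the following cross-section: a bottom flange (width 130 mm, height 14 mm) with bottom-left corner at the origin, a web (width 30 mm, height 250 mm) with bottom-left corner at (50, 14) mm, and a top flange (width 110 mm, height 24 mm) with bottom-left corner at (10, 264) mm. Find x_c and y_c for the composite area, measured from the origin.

x_c = 65.00 mm, y_c = 149.15 mm

bottom flange: A = 130 × 14 = 1820.00, centroid at (65.00, 7.00).
web: A = 30 × 250 = 7500.00, centroid at (65.00, 139.00).
top flange: A = 110 × 24 = 2640.00, centroid at (65.00, 276.00).
ΣA = 11960.00 mm², ΣAx_c = 777400.00 mm³, ΣAy_c = 1783880.00 mm³.
x_c = 777400.00/11960.00 = 65.00 mm; y_c = 1783880.00/11960.00 = 149.15 mm.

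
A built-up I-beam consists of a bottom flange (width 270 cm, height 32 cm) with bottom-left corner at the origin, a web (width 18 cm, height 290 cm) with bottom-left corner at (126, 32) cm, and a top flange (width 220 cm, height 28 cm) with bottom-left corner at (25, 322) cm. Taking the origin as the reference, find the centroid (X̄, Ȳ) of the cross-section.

X̄ = 135.00 cm, Ȳ = 156.44 cm

bottom flange: A = 270 × 32 = 8640.00, centroid at (135.00, 16.00).
web: A = 18 × 290 = 5220.00, centroid at (135.00, 177.00).
top flange: A = 220 × 28 = 6160.00, centroid at (135.00, 336.00).
ΣA = 20020.00 cm²
ΣAX̄ = (8640.00)(135.00) + (5220.00)(135.00) + (6160.00)(135.00) = 2702700.00 cm³
ΣAȲ = (8640.00)(16.00) + (5220.00)(177.00) + (6160.00)(336.00) = 3131940.00 cm³
X̄ = 2702700.00 / 20020.00 = 135.00 cm
Ȳ = 3131940.00 / 20020.00 = 156.44 cm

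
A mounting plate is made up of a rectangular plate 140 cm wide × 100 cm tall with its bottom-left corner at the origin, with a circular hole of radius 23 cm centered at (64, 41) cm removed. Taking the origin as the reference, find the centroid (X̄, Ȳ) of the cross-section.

Part | A | x̄ᵢ | ȳᵢ | A·x̄ᵢ | A·ȳᵢ
plate | 14000.00 | 70.00 | 50.00 | 980000.00 | 700000.00
hole | -1661.90 | 64.00 | 41.00 | -106361.76 | -68138.00
Σ | 12338.10 |  |  | 873638.24 | 631862.00
X̄ = 873638.24 / 12338.10 = 70.81 cm
Ȳ = 631862.00 / 12338.10 = 51.21 cm

X̄ = 70.81 cm, Ȳ = 51.21 cm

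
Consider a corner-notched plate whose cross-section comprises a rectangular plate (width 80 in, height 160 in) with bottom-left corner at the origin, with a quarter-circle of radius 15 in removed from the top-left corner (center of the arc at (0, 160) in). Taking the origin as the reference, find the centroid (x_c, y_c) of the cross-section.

Part | A | x̄ᵢ | ȳᵢ | A·x̄ᵢ | A·ȳᵢ
plate | 12800.00 | 40.00 | 80.00 | 512000.00 | 1024000.00
removed quarter-circle | -176.71 | 6.37 | 153.63 | -1125.00 | -27149.33
Σ | 12623.29 |  |  | 510875.00 | 996850.67
x_c = 510875.00 / 12623.29 = 40.47 in
y_c = 996850.67 / 12623.29 = 78.97 in

x_c = 40.47 in, y_c = 78.97 in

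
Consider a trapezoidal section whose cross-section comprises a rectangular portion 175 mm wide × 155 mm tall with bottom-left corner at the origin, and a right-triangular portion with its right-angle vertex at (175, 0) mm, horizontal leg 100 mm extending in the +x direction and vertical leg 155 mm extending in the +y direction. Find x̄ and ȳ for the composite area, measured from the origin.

x̄ = 114.35 mm, ȳ = 71.76 mm

rectangular portion: A = 175 × 155 = 27125.00, centroid at (87.50, 77.50).
triangular portion: A = ½·100·155 = 7750.00, centroid at (208.33, 51.67).
ΣA = 34875.00 mm², ΣAx̄ = 3988020.83 mm³, ΣAȳ = 2502604.17 mm³.
x̄ = 3988020.83/34875.00 = 114.35 mm; ȳ = 2502604.17/34875.00 = 71.76 mm.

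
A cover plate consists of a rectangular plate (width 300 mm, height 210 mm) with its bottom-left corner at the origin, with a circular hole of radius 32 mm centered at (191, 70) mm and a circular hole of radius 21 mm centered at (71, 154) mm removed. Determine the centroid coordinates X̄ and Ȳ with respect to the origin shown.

X̄ = 149.62 mm, Ȳ = 105.77 mm

plate: A = 300 × 210 = 63000.00, centroid at (150.00, 105.00).
hole 1: A = −π·32² = -3216.99, centroid at (191.00, 70.00).
hole 2: A = −π·21² = -1385.44, centroid at (71.00, 154.00).
ΣA = 58397.57 mm²
ΣAX̄ = (63000.00)(150.00) + (-3216.99)(191.00) + (-1385.44)(71.00) = 8737188.33 mm³
ΣAȲ = (63000.00)(105.00) + (-3216.99)(70.00) + (-1385.44)(154.00) = 6176452.52 mm³
X̄ = 8737188.33 / 58397.57 = 149.62 mm
Ȳ = 6176452.52 / 58397.57 = 105.77 mm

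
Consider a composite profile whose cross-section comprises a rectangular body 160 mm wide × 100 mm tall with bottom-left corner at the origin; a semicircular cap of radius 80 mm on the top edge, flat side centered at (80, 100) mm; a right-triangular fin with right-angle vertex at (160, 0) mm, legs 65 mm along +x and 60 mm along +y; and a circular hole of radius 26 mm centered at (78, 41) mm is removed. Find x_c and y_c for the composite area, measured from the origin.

rectangular body: A = 160 × 100 = 16000.00, centroid at (80.00, 50.00).
semicircular top: A = ½π·80² = 10053.10, centroid at (80.00, 133.95).
triangular fin: A = ½·65·60 = 1950.00, centroid at (181.67, 20.00).
hole: A = −π·26² = -2123.72, centroid at (78.00, 41.00).
ΣA = 25879.38 mm², ΣAx_c = 2272847.82 mm³, ΣAy_c = 2098570.60 mm³.
x_c = 2272847.82/25879.38 = 87.82 mm; y_c = 2098570.60/25879.38 = 81.09 mm.

x_c = 87.82 mm, y_c = 81.09 mm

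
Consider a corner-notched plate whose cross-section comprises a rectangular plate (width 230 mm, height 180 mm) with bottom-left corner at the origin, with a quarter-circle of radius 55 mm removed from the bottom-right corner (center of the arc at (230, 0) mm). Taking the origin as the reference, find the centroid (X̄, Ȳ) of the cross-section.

plate: A = 230 × 180 = 41400.00, centroid at (115.00, 90.00).
removed quarter-circle: A = −¼π·55² = -2375.83, centroid at (206.66, 23.34).
ΣA = 39024.17 mm², ΣAX̄ = 4270017.56 mm³, ΣAȲ = 3670541.67 mm³.
X̄ = 4270017.56/39024.17 = 109.42 mm; Ȳ = 3670541.67/39024.17 = 94.06 mm.

X̄ = 109.42 mm, Ȳ = 94.06 mm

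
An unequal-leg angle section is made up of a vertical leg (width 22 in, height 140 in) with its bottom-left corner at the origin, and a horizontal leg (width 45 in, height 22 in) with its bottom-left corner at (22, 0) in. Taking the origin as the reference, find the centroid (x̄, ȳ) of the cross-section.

x̄ = 19.15 in, ȳ = 55.65 in

vertical leg: A = 22 × 140 = 3080.00, centroid at (11.00, 70.00).
horizontal leg: A = 45 × 22 = 990.00, centroid at (44.50, 11.00).
ΣA = 4070.00 in²
ΣAx̄ = (3080.00)(11.00) + (990.00)(44.50) = 77935.00 in³
ΣAȳ = (3080.00)(70.00) + (990.00)(11.00) = 226490.00 in³
x̄ = 77935.00 / 4070.00 = 19.15 in
ȳ = 226490.00 / 4070.00 = 55.65 in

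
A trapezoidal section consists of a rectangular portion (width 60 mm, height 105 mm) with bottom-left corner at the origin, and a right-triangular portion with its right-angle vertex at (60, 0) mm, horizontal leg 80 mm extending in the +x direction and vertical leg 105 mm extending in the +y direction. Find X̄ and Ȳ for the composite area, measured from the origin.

rectangular portion: A = 60 × 105 = 6300.00, centroid at (30.00, 52.50).
triangular portion: A = ½·80·105 = 4200.00, centroid at (86.67, 35.00).
ΣA = 10500.00 mm²
ΣAX̄ = (6300.00)(30.00) + (4200.00)(86.67) = 553000.00 mm³
ΣAȲ = (6300.00)(52.50) + (4200.00)(35.00) = 477750.00 mm³
X̄ = 553000.00 / 10500.00 = 52.67 mm
Ȳ = 477750.00 / 10500.00 = 45.50 mm

X̄ = 52.67 mm, Ȳ = 45.50 mm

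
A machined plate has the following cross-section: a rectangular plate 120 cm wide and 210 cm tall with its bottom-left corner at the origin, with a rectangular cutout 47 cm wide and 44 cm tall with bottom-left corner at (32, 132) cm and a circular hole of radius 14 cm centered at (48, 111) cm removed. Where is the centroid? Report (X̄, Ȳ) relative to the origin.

plate: A = 120 × 210 = 25200.00, centroid at (60.00, 105.00).
hole 1: A = −(47 × 44) = -2068.00, centroid at (55.50, 154.00).
hole 2: A = −π·14² = -615.75, centroid at (48.00, 111.00).
ΣA = 22516.25 cm², ΣAX̄ = 1367669.90 cm³, ΣAȲ = 2259179.51 cm³.
X̄ = 1367669.90/22516.25 = 60.74 cm; Ȳ = 2259179.51/22516.25 = 100.34 cm.

X̄ = 60.74 cm, Ȳ = 100.34 cm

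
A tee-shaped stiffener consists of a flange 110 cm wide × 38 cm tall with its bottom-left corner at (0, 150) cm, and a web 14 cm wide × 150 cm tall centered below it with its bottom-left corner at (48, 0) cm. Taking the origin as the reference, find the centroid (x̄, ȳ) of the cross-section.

x̄ = 55.00 cm, ȳ = 137.57 cm

web: A = 14 × 150 = 2100.00, centroid at (55.00, 75.00).
flange: A = 110 × 38 = 4180.00, centroid at (55.00, 169.00).
ΣA = 6280.00 cm², ΣAx̄ = 345400.00 cm³, ΣAȳ = 863920.00 cm³.
x̄ = 345400.00/6280.00 = 55.00 cm; ȳ = 863920.00/6280.00 = 137.57 cm.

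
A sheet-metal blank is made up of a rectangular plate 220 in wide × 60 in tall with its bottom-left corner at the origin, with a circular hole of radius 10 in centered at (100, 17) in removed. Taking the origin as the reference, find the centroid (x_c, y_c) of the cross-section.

x_c = 110.24 in, y_c = 30.32 in

plate: A = 220 × 60 = 13200.00, centroid at (110.00, 30.00).
hole: A = −π·10² = -314.16, centroid at (100.00, 17.00).
ΣA = 12885.84 in², ΣAx_c = 1420584.07 in³, ΣAy_c = 390659.29 in³.
x_c = 1420584.07/12885.84 = 110.24 in; y_c = 390659.29/12885.84 = 30.32 in.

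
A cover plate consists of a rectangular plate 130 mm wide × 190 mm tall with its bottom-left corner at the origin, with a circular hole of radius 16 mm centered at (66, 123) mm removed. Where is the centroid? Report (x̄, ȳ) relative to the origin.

plate: A = 130 × 190 = 24700.00, centroid at (65.00, 95.00).
hole: A = −π·16² = -804.25, centroid at (66.00, 123.00).
ΣA = 23895.75 mm², ΣAx̄ = 1552419.65 mm³, ΣAȳ = 2247577.53 mm³.
x̄ = 1552419.65/23895.75 = 64.97 mm; ȳ = 2247577.53/23895.75 = 94.06 mm.

x̄ = 64.97 mm, ȳ = 94.06 mm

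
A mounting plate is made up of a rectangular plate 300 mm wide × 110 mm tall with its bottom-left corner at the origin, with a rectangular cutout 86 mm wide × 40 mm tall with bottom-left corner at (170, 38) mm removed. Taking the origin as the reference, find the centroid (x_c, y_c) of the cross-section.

x_c = 142.67 mm, y_c = 54.65 mm

Part | A | x̄ᵢ | ȳᵢ | A·x̄ᵢ | A·ȳᵢ
plate | 33000.00 | 150.00 | 55.00 | 4950000.00 | 1815000.00
hole | -3440.00 | 213.00 | 58.00 | -732720.00 | -199520.00
Σ | 29560.00 |  |  | 4217280.00 | 1615480.00
x_c = 4217280.00 / 29560.00 = 142.67 mm
y_c = 1615480.00 / 29560.00 = 54.65 mm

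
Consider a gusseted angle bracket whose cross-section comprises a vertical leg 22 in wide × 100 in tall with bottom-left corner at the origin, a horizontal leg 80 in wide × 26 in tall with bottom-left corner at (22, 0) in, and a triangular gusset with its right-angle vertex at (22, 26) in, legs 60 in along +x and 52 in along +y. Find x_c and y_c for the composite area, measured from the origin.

vertical leg: A = 22 × 100 = 2200.00, centroid at (11.00, 50.00).
horizontal leg: A = 80 × 26 = 2080.00, centroid at (62.00, 13.00).
gusset: A = ½·60·52 = 1560.00, centroid at (42.00, 43.33).
ΣA = 5840.00 in², ΣAx_c = 218680.00 in³, ΣAy_c = 204640.00 in³.
x_c = 218680.00/5840.00 = 37.45 in; y_c = 204640.00/5840.00 = 35.04 in.

x_c = 37.45 in, y_c = 35.04 in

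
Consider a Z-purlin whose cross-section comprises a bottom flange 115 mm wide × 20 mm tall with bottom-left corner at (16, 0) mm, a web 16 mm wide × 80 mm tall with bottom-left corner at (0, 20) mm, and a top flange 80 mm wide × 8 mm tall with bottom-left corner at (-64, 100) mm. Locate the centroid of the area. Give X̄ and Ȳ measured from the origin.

bottom flange: A = 115 × 20 = 2300.00, centroid at (73.50, 10.00).
web: A = 16 × 80 = 1280.00, centroid at (8.00, 60.00).
top flange: A = 80 × 8 = 640.00, centroid at (-24.00, 104.00).
ΣA = 4220.00 mm²
ΣAX̄ = (2300.00)(73.50) + (1280.00)(8.00) + (640.00)(-24.00) = 163930.00 mm³
ΣAȲ = (2300.00)(10.00) + (1280.00)(60.00) + (640.00)(104.00) = 166360.00 mm³
X̄ = 163930.00 / 4220.00 = 38.85 mm
Ȳ = 166360.00 / 4220.00 = 39.42 mm

X̄ = 38.85 mm, Ȳ = 39.42 mm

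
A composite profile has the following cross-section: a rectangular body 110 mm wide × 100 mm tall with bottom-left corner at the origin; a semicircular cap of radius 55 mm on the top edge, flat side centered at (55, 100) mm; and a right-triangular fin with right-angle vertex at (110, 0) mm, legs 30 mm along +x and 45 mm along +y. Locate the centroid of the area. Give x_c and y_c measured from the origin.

rectangular body: A = 110 × 100 = 11000.00, centroid at (55.00, 50.00).
semicircular top: A = ½π·55² = 4751.66, centroid at (55.00, 123.34).
triangular fin: A = ½·30·45 = 675.00, centroid at (120.00, 15.00).
ΣA = 16426.66 mm², ΣAx_c = 947341.24 mm³, ΣAy_c = 1146207.56 mm³.
x_c = 947341.24/16426.66 = 57.67 mm; y_c = 1146207.56/16426.66 = 69.78 mm.

x_c = 57.67 mm, y_c = 69.78 mm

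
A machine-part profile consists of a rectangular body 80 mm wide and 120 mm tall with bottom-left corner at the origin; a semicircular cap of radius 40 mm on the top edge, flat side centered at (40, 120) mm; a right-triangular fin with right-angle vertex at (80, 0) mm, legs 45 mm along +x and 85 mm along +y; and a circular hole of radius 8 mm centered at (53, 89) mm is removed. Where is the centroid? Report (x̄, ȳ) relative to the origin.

x̄ = 47.42 mm, ȳ = 69.19 mm

rectangular body: A = 80 × 120 = 9600.00, centroid at (40.00, 60.00).
semicircular top: A = ½π·40² = 2513.27, centroid at (40.00, 136.98).
triangular fin: A = ½·45·85 = 1912.50, centroid at (95.00, 28.33).
hole: A = −π·8² = -201.06, centroid at (53.00, 89.00).
ΣA = 13824.71 mm²
ΣAx̄ = (9600.00)(40.00) + (2513.27)(40.00) + (1912.50)(95.00) + (-201.06)(53.00) = 655562.18 mm³
ΣAȳ = (9600.00)(60.00) + (2513.27)(136.98) + (1912.50)(28.33) + (-201.06)(89.00) = 956552.55 mm³
x̄ = 655562.18 / 13824.71 = 47.42 mm
ȳ = 956552.55 / 13824.71 = 69.19 mm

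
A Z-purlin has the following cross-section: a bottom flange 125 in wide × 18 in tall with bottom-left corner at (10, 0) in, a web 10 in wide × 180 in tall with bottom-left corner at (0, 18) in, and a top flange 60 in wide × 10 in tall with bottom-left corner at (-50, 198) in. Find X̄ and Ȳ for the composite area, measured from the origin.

X̄ = 34.44 in, Ȳ = 72.35 in

bottom flange: A = 125 × 18 = 2250.00, centroid at (72.50, 9.00).
web: A = 10 × 180 = 1800.00, centroid at (5.00, 108.00).
top flange: A = 60 × 10 = 600.00, centroid at (-20.00, 203.00).
ΣA = 4650.00 in², ΣAX̄ = 160125.00 in³, ΣAȲ = 336450.00 in³.
X̄ = 160125.00/4650.00 = 34.44 in; Ȳ = 336450.00/4650.00 = 72.35 in.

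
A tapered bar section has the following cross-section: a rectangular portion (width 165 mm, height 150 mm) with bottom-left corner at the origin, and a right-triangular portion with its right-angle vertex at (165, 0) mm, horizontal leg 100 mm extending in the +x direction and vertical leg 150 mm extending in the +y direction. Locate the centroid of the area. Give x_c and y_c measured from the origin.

x_c = 109.44 mm, y_c = 69.19 mm

rectangular portion: A = 165 × 150 = 24750.00, centroid at (82.50, 75.00).
triangular portion: A = ½·100·150 = 7500.00, centroid at (198.33, 50.00).
ΣA = 32250.00 mm²
ΣAx_c = (24750.00)(82.50) + (7500.00)(198.33) = 3529375.00 mm³
ΣAy_c = (24750.00)(75.00) + (7500.00)(50.00) = 2231250.00 mm³
x_c = 3529375.00 / 32250.00 = 109.44 mm
y_c = 2231250.00 / 32250.00 = 69.19 mm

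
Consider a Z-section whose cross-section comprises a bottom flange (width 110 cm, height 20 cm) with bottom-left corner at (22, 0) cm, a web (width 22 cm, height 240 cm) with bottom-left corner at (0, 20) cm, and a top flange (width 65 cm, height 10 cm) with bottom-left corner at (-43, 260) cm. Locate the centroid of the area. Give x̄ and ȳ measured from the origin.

x̄ = 27.14 cm, ȳ = 114.82 cm

Part | A | x̄ᵢ | ȳᵢ | A·x̄ᵢ | A·ȳᵢ
bottom flange | 2200.00 | 77.00 | 10.00 | 169400.00 | 22000.00
web | 5280.00 | 11.00 | 140.00 | 58080.00 | 739200.00
top flange | 650.00 | -10.50 | 265.00 | -6825.00 | 172250.00
Σ | 8130.00 |  |  | 220655.00 | 933450.00
x̄ = 220655.00 / 8130.00 = 27.14 cm
ȳ = 933450.00 / 8130.00 = 114.82 cm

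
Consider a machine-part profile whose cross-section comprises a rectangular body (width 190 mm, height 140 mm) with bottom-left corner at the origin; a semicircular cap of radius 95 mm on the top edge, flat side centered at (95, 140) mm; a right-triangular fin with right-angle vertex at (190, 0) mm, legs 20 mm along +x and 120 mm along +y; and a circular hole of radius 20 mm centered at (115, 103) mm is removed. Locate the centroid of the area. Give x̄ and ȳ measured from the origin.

x̄ = 97.38 mm, ȳ = 106.50 mm

Part | A | x̄ᵢ | ȳᵢ | A·x̄ᵢ | A·ȳᵢ
rectangular body | 26600.00 | 95.00 | 70.00 | 2527000.00 | 1862000.00
semicircular top | 14176.44 | 95.00 | 180.32 | 1346761.50 | 2556284.49
triangular fin | 1200.00 | 196.67 | 40.00 | 236000.00 | 48000.00
hole | -1256.64 | 115.00 | 103.00 | -144513.26 | -129433.62
Σ | 40719.80 |  |  | 3965248.24 | 4336850.87
x̄ = 3965248.24 / 40719.80 = 97.38 mm
ȳ = 4336850.87 / 40719.80 = 106.50 mm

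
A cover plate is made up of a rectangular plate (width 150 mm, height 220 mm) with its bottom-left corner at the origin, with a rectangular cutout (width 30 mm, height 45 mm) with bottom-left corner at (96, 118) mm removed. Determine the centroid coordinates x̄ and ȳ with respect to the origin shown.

plate: A = 150 × 220 = 33000.00, centroid at (75.00, 110.00).
hole: A = −(30 × 45) = -1350.00, centroid at (111.00, 140.50).
ΣA = 31650.00 mm²
ΣAx̄ = (33000.00)(75.00) + (-1350.00)(111.00) = 2325150.00 mm³
ΣAȳ = (33000.00)(110.00) + (-1350.00)(140.50) = 3440325.00 mm³
x̄ = 2325150.00 / 31650.00 = 73.46 mm
ȳ = 3440325.00 / 31650.00 = 108.70 mm

x̄ = 73.46 mm, ȳ = 108.70 mm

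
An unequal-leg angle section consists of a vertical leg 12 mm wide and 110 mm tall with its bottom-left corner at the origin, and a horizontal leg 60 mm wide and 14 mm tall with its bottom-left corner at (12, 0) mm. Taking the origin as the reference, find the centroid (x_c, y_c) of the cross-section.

vertical leg: A = 12 × 110 = 1320.00, centroid at (6.00, 55.00).
horizontal leg: A = 60 × 14 = 840.00, centroid at (42.00, 7.00).
ΣA = 2160.00 mm²
ΣAx_c = (1320.00)(6.00) + (840.00)(42.00) = 43200.00 mm³
ΣAy_c = (1320.00)(55.00) + (840.00)(7.00) = 78480.00 mm³
x_c = 43200.00 / 2160.00 = 20.00 mm
y_c = 78480.00 / 2160.00 = 36.33 mm

x_c = 20.00 mm, y_c = 36.33 mm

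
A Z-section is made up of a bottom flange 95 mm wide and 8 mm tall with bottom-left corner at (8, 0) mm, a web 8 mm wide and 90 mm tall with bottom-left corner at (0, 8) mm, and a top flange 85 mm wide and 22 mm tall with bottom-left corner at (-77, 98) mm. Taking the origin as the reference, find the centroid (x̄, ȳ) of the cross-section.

Part | A | x̄ᵢ | ȳᵢ | A·x̄ᵢ | A·ȳᵢ
bottom flange | 760.00 | 55.50 | 4.00 | 42180.00 | 3040.00
web | 720.00 | 4.00 | 53.00 | 2880.00 | 38160.00
top flange | 1870.00 | -34.50 | 109.00 | -64515.00 | 203830.00
Σ | 3350.00 |  |  | -19455.00 | 245030.00
x̄ = -19455.00 / 3350.00 = -5.81 mm
ȳ = 245030.00 / 3350.00 = 73.14 mm

x̄ = -5.81 mm, ȳ = 73.14 mm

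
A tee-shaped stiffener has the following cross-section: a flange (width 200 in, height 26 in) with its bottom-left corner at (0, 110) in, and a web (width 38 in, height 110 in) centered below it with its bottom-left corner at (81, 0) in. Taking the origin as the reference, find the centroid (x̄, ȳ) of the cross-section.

web: A = 38 × 110 = 4180.00, centroid at (100.00, 55.00).
flange: A = 200 × 26 = 5200.00, centroid at (100.00, 123.00).
ΣA = 9380.00 in²
ΣAx̄ = (4180.00)(100.00) + (5200.00)(100.00) = 938000.00 in³
ΣAȳ = (4180.00)(55.00) + (5200.00)(123.00) = 869500.00 in³
x̄ = 938000.00 / 9380.00 = 100.00 in
ȳ = 869500.00 / 9380.00 = 92.70 in

x̄ = 100.00 in, ȳ = 92.70 in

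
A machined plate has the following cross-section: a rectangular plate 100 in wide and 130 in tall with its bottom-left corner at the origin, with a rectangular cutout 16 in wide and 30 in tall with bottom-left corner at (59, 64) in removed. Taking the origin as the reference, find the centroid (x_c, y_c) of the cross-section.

plate: A = 100 × 130 = 13000.00, centroid at (50.00, 65.00).
hole: A = −(16 × 30) = -480.00, centroid at (67.00, 79.00).
ΣA = 12520.00 in²
ΣAx_c = (13000.00)(50.00) + (-480.00)(67.00) = 617840.00 in³
ΣAy_c = (13000.00)(65.00) + (-480.00)(79.00) = 807080.00 in³
x_c = 617840.00 / 12520.00 = 49.35 in
y_c = 807080.00 / 12520.00 = 64.46 in

x_c = 49.35 in, y_c = 64.46 in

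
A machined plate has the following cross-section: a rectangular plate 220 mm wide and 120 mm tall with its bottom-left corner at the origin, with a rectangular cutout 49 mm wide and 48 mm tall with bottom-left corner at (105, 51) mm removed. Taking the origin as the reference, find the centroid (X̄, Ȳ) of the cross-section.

Part | A | x̄ᵢ | ȳᵢ | A·x̄ᵢ | A·ȳᵢ
plate | 26400.00 | 110.00 | 60.00 | 2904000.00 | 1584000.00
hole | -2352.00 | 129.50 | 75.00 | -304584.00 | -176400.00
Σ | 24048.00 |  |  | 2599416.00 | 1407600.00
X̄ = 2599416.00 / 24048.00 = 108.09 mm
Ȳ = 1407600.00 / 24048.00 = 58.53 mm

X̄ = 108.09 mm, Ȳ = 58.53 mm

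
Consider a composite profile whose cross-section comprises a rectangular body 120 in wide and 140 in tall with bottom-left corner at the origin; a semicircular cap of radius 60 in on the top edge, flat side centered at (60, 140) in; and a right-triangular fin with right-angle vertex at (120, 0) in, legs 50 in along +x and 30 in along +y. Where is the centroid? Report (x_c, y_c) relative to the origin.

x_c = 62.48 in, y_c = 91.32 in

rectangular body: A = 120 × 140 = 16800.00, centroid at (60.00, 70.00).
semicircular top: A = ½π·60² = 5654.87, centroid at (60.00, 165.46).
triangular fin: A = ½·50·30 = 750.00, centroid at (136.67, 10.00).
ΣA = 23204.87 in²
ΣAx_c = (16800.00)(60.00) + (5654.87)(60.00) + (750.00)(136.67) = 1449792.01 in³
ΣAy_c = (16800.00)(70.00) + (5654.87)(165.46) + (750.00)(10.00) = 2119181.35 in³
x_c = 1449792.01 / 23204.87 = 62.48 in
y_c = 2119181.35 / 23204.87 = 91.32 in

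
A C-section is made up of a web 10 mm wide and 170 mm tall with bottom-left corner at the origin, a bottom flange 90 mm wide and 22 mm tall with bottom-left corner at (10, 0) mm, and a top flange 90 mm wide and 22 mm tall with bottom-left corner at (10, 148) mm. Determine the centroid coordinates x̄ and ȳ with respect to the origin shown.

x̄ = 39.98 mm, ȳ = 85.00 mm

web: A = 10 × 170 = 1700.00, centroid at (5.00, 85.00).
bottom flange: A = 90 × 22 = 1980.00, centroid at (55.00, 11.00).
top flange: A = 90 × 22 = 1980.00, centroid at (55.00, 159.00).
ΣA = 5660.00 mm², ΣAx̄ = 226300.00 mm³, ΣAȳ = 481100.00 mm³.
x̄ = 226300.00/5660.00 = 39.98 mm; ȳ = 481100.00/5660.00 = 85.00 mm.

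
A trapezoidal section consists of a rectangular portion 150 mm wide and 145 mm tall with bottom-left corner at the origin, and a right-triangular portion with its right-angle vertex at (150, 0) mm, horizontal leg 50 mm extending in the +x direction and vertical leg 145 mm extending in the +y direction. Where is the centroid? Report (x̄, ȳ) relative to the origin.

rectangular portion: A = 150 × 145 = 21750.00, centroid at (75.00, 72.50).
triangular portion: A = ½·50·145 = 3625.00, centroid at (166.67, 48.33).
ΣA = 25375.00 mm², ΣAx̄ = 2235416.67 mm³, ΣAȳ = 1752083.33 mm³.
x̄ = 2235416.67/25375.00 = 88.10 mm; ȳ = 1752083.33/25375.00 = 69.05 mm.

x̄ = 88.10 mm, ȳ = 69.05 mm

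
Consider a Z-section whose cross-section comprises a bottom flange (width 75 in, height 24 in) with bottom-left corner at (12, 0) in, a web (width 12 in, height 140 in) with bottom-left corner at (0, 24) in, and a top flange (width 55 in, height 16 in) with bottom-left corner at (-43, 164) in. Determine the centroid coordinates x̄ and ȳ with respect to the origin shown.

Part | A | x̄ᵢ | ȳᵢ | A·x̄ᵢ | A·ȳᵢ
bottom flange | 1800.00 | 49.50 | 12.00 | 89100.00 | 21600.00
web | 1680.00 | 6.00 | 94.00 | 10080.00 | 157920.00
top flange | 880.00 | -15.50 | 172.00 | -13640.00 | 151360.00
Σ | 4360.00 |  |  | 85540.00 | 330880.00
x̄ = 85540.00 / 4360.00 = 19.62 in
ȳ = 330880.00 / 4360.00 = 75.89 in

x̄ = 19.62 in, ȳ = 75.89 in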